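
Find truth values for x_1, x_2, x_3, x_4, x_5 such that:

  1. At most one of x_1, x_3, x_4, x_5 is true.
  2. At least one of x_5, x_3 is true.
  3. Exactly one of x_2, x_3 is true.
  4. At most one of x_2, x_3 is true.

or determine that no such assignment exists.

x_1 = False, x_2 = False, x_3 = True, x_4 = False, x_5 = False

  (1) {x_1, x_3, x_4, x_5}: 1 true — at most one ✓
  (2) {x_5, x_3}: 1 true — at least one ✓
  (3) {x_2, x_3}: 1 true — exactly one ✓
  (4) {x_2, x_3}: 1 true — at most one ✓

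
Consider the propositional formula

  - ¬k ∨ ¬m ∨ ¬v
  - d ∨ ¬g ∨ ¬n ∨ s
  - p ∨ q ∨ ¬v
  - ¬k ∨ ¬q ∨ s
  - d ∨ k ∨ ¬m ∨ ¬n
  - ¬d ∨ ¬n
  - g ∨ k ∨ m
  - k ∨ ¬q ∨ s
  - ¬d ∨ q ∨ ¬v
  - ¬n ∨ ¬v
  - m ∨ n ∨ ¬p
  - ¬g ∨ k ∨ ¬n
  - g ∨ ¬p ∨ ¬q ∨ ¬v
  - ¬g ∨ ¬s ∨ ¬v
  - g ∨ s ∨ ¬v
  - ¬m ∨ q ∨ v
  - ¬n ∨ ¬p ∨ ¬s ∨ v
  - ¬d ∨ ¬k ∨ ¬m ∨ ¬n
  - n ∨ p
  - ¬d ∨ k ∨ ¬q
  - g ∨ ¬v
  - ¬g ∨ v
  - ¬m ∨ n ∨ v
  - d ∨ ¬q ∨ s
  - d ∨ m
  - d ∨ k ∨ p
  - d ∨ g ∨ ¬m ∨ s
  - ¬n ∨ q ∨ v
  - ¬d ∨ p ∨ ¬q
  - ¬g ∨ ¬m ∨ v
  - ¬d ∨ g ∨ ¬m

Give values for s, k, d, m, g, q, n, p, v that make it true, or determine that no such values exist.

Set s = True.
Set k = True.
Try d = True:
  (¬d ∨ ¬n) forces n = False.
  (n ∨ p) forces p = True.
  (m ∨ n ∨ ¬p) forces m = True.
  (¬k ∨ ¬m ∨ ¬v) forces v = False.
  clause (¬m ∨ n ∨ v) is falsified — backtrack.
So d = False.
  then (d ∨ m) forces m = True.
  then (¬k ∨ ¬m ∨ ¬v) forces v = False.
  then (¬m ∨ q ∨ v) forces q = True.
  then (¬g ∨ v) forces g = False.
  then (¬m ∨ n ∨ v) forces n = True.
  then (¬n ∨ ¬p ∨ ¬s ∨ v) forces p = False.
All clauses satisfied.

s = True; k = True; d = False; m = True; g = False; q = True; n = True; p = False; v = False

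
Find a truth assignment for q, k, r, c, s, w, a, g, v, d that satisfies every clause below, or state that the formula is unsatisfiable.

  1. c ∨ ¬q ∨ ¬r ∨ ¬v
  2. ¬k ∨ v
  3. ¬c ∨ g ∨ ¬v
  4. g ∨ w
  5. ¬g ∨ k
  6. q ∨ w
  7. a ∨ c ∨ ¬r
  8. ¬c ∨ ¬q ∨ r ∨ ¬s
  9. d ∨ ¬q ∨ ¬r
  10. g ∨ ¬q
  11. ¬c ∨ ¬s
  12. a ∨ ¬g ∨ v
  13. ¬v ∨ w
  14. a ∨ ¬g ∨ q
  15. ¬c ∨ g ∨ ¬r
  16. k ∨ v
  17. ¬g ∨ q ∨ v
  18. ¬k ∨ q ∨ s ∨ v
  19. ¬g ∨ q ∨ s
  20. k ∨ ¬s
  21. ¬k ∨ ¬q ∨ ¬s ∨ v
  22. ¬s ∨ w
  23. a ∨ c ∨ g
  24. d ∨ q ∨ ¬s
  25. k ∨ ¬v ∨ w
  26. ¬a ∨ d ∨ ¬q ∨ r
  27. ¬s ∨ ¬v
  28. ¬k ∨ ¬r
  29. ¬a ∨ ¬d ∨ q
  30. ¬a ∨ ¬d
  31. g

q=T, k=T, r=F, c=T, s=F, w=T, a=F, g=T, v=T, d=F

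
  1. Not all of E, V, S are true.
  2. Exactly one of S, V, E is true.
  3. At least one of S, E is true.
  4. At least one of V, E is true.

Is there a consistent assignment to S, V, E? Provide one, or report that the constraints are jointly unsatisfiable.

S = False; V = False; E = True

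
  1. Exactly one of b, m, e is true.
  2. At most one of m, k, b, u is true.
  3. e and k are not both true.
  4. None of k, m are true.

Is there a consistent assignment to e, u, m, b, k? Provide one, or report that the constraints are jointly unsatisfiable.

e = True, u = False, m = False, b = False, k = False

  (1) {b, m, e}: 1 true — exactly one ✓
  (2) {m, k, b, u}: 0 true — at most one ✓
  (3) e=T, k=F — not both ✓
  (4) {k, m}: 0 true — none ✓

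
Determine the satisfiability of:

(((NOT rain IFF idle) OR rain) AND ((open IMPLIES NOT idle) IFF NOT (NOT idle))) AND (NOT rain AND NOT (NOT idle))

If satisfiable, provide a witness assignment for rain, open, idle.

rain: False, open: False, idle: True

  ((NOT rain IFF idle) OR rain) AND ((open IMPLIES NOT idle) IFF NOT (NOT idle)) = True
    (NOT rain IFF idle) OR rain = True
      NOT rain IFF idle = True
        NOT rain = True
    (open IMPLIES NOT idle) IFF NOT (NOT idle) = True
      open IMPLIES NOT idle = True
        NOT idle = False
      NOT (NOT idle) = True
        NOT idle = False
  NOT rain AND NOT (NOT idle) = True
    NOT rain = True
    NOT (NOT idle) = True
      NOT idle = False
Both conjuncts True, so the formula holds.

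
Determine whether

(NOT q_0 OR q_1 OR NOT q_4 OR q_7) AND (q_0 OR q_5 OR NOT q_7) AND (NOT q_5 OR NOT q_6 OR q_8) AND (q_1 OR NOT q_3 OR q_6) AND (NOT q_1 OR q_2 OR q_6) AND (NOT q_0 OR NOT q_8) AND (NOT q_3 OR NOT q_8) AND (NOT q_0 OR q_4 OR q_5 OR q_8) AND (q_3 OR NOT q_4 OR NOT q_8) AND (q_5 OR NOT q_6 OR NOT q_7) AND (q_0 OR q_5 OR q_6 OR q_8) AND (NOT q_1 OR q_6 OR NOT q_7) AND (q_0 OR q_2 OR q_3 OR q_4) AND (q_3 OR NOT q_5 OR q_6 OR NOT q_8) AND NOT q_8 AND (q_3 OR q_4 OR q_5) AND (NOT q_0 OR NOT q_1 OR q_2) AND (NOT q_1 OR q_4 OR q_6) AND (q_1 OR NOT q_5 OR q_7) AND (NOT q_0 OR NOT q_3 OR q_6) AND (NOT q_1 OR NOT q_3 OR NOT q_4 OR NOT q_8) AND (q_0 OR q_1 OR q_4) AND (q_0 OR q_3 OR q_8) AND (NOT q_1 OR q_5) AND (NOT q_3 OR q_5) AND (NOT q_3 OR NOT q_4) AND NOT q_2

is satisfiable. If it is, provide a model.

q_0 = True, q_1 = False, q_2 = False, q_3 = False, q_4 = True, q_5 = True, q_6 = False, q_7 = True, q_8 = False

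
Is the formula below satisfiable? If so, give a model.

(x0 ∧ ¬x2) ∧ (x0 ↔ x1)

x0=T, x1=T, x2=F

  x0 ∧ ¬x2 = True
    ¬x2 = True
  x0 ↔ x1 = True
Both conjuncts True, so the formula holds.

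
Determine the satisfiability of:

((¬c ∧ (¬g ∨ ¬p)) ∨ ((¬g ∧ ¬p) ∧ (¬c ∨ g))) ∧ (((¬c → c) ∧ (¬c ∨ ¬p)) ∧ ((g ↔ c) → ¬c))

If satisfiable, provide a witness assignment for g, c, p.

Case c = True: the formula simplifies to ((¬g ∧ ¬p) ∧ g) ∧ (¬p ∧ ¬g).
  g = True: the conjunct ¬g is False.
  g = False: the conjunct g is False.
Case c = False: the conjunct ¬c → c becomes ¬False → False = False.
Both cases fail — unsatisfiable.

Unsatisfiable — no assignment works.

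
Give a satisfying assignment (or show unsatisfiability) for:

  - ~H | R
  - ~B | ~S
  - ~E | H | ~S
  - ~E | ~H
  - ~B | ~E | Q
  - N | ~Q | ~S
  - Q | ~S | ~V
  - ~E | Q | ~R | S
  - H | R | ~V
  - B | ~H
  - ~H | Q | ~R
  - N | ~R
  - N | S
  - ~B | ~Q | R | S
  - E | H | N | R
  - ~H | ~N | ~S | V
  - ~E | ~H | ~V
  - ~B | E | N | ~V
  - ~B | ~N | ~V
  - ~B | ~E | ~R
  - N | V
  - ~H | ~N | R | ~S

Set H = False.
Set B = True.
  then (~B | ~S) forces S = False.
  then (N | S) forces N = True.
  then (~B | ~N | ~V) forces V = False.
Try E = True:
  (~B | ~E | Q) forces Q = True.
  (~B | ~Q | R | S) forces R = True.
  clause (~B | ~E | ~R) is falsified — backtrack.
So E = False.
Set R = True.
Set Q = True.
All clauses satisfied.

H = False, B = True, V = False, E = False, N = True, R = True, Q = True, S = False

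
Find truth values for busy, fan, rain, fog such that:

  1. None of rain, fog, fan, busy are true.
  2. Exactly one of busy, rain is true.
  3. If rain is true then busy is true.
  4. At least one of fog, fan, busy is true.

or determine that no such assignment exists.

Case busy = True:
  Constraint (1) is violated (busy=T) — contradiction.
Case busy = False:
  (1) forces rain = False.
  Constraint (2) is violated (busy=F, rain=F) — contradiction.
Both cases fail — unsatisfiable.

UNSATISFIABLE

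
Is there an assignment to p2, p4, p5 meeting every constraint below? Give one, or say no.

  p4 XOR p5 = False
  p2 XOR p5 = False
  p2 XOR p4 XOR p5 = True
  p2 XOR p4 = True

No satisfying assignment exists.

Adding constraints 1, 2, 4 mod 2: every variable appears an even number of times on the left, so the left side is 0.
But the right sides sum to 1 (mod 2). 0 ≠ 1 — the system is inconsistent.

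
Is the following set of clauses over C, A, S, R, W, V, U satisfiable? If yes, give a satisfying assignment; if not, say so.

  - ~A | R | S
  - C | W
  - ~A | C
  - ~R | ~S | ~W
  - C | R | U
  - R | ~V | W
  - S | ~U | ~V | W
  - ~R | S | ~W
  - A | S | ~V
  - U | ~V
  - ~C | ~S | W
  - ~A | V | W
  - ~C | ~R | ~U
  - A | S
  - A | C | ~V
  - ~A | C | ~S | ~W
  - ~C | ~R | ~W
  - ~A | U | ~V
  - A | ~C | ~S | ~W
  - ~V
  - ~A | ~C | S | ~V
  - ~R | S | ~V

C = True, A = True, S = True, R = False, W = True, V = False, U = True

Unit clause (~V) forces V = False.
Set C = True.
Try A = False:
  (A | S) forces S = True.
  (~C | ~S | W) forces W = True.
  clause (A | ~C | ~S | ~W) is falsified — backtrack.
So A = True.
  then (~A | V | W) forces W = True.
  then (~C | ~R | ~W) forces R = False.
  then (~A | R | S) forces S = True.
Set U = True.
All clauses satisfied.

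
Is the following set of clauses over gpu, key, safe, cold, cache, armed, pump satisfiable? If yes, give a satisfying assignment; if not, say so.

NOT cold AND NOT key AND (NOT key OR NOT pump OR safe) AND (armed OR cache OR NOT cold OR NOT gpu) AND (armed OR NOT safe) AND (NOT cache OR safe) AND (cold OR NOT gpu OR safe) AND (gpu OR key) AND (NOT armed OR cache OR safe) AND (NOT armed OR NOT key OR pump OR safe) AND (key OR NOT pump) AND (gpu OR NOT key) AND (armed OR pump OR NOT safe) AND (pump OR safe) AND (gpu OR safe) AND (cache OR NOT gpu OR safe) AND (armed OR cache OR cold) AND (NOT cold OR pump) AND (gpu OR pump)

Unit clause (NOT cold) forces cold = False.
Unit clause (NOT key) forces key = False.
In (gpu OR key) only gpu is left, so gpu = True.
In (key OR NOT pump) only NOT pump is left, so pump = False.
In (pump OR safe) only safe is left, so safe = True.
In (armed OR NOT safe) only armed is left, so armed = True.
Set cache = True.
All clauses satisfied.

gpu = True, key = False, safe = True, cold = False, cache = True, armed = True, pump = False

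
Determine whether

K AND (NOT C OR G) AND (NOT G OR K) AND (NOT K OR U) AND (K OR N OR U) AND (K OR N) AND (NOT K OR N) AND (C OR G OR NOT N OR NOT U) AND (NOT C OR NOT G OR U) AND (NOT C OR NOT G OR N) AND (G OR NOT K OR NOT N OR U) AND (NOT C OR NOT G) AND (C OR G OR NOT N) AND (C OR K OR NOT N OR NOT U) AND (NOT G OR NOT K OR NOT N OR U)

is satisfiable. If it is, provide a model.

Unit clause (K) forces K = True.
In (NOT K OR U) only U is left, so U = True.
In (NOT K OR N) only N is left, so N = True.
Try G = False:
  (NOT C OR G) forces C = False.
  clause (C OR G OR NOT N OR NOT U) is falsified — backtrack.
So G = True.
  then (NOT C OR NOT G) forces C = False.
All clauses satisfied.

G = True; U = True; C = False; K = True; N = True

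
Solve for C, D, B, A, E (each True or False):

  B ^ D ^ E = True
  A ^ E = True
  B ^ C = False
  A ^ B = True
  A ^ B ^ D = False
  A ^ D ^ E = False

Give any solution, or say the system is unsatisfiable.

C: False, D: True, B: False, A: True, E: False

B ^ D ^ E = F ^ T ^ F = True ✓
A ^ E = T ^ F = True ✓
B ^ C = F ^ F = False ✓
A ^ B = T ^ F = True ✓
A ^ B ^ D = T ^ F ^ T = False ✓
A ^ D ^ E = T ^ T ^ F = False ✓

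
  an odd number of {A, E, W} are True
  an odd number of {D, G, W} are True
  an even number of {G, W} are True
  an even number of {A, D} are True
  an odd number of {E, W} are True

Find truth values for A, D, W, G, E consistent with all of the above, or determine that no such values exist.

Unsatisfiable — no assignment works.

Adding constraints 1, 2, 3, 4, 5 mod 2: every variable appears an even number of times on the left, so the left side is 0.
But the right sides sum to 1 (mod 2). 0 ≠ 1 — the system is inconsistent.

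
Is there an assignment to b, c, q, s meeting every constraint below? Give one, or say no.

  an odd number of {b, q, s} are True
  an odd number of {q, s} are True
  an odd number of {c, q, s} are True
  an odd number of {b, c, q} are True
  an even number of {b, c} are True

b = False; c = False; q = True; s = False

{b, q, s}: 1 true → odd ✓
{q, s}: 1 true → odd ✓
{c, q, s}: 1 true → odd ✓
{b, c, q}: 1 true → odd ✓
{b, c}: 0 true → even ✓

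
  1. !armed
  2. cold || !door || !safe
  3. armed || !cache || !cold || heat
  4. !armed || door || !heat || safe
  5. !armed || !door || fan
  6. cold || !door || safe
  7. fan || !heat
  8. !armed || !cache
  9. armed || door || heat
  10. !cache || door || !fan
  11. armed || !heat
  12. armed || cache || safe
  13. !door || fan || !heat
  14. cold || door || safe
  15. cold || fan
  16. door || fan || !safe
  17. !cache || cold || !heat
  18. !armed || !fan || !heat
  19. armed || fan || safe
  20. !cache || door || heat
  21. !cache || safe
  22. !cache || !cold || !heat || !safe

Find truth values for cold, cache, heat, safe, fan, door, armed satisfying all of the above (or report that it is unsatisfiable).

Unit clause (!armed) forces armed = False.
In (armed || !heat) only !heat is left, so heat = False.
In (armed || door || heat) only door is left, so door = True.
Set cold = True.
  then (armed || !cache || !cold || heat) forces cache = False.
  then (armed || cache || safe) forces safe = True.
Set fan = True.
All clauses satisfied.

cold = True; cache = False; heat = False; safe = True; fan = True; door = True; armed = False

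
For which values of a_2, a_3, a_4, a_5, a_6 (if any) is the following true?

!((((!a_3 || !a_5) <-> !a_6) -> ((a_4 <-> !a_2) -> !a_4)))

a_2 = False; a_3 = True; a_4 = True; a_5 = False; a_6 = False

  !((((!a_3 || !a_5) <-> !a_6) -> ((a_4 <-> !a_2) -> !a_4))) = True
    ((!a_3 || !a_5) <-> !a_6) -> ((a_4 <-> !a_2) -> !a_4) = False
      (!a_3 || !a_5) <-> !a_6 = True
        !a_3 || !a_5 = True
          !a_3 = False
          !a_5 = True
        !a_6 = True
      (a_4 <-> !a_2) -> !a_4 = False
        a_4 <-> !a_2 = True
          !a_2 = True
        !a_4 = False
The formula evaluates to True.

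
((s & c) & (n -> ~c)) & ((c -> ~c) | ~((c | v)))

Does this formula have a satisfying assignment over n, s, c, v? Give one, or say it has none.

Case c = True: the conjunct (c -> ~c) | ~((c | v)) becomes (True -> False) | ~True = False.
Case c = False: the conjunct c is False.
Both cases fail — unsatisfiable.

No satisfying assignment exists.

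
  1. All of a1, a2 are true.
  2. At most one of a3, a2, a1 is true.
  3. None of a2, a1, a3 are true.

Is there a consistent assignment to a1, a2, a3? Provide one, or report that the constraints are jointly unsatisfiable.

Case a1 = True:
  Constraint (3) is violated (a1=T) — contradiction.
Case a1 = False:
  Constraint (1) is violated (a1=F) — contradiction.
Both cases fail — unsatisfiable.

The formula is unsatisfiable.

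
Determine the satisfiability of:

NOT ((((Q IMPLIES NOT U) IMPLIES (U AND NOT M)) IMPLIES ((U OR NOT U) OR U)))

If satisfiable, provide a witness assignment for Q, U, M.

Case U = True: the formula becomes NOT (((NOT Q IMPLIES NOT M) IMPLIES True)) = False.
Case U = False: the formula becomes NOT ((False IMPLIES True)) = False.
Both cases fail — unsatisfiable.

No satisfying assignment exists.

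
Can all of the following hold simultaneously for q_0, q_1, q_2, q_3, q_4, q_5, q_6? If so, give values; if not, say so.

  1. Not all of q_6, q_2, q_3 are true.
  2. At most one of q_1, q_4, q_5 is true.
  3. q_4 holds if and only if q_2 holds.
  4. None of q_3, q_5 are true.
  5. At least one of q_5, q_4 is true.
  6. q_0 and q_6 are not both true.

q_0=T, q_1=F, q_2=T, q_3=F, q_4=T, q_5=F, q_6=F

  (1) {q_6, q_2, q_3}: 1/3 true — not all ✓
  (2) {q_1, q_4, q_5}: 1 true — at most one ✓
  (3) q_4=T, q_2=T — same ✓
  (4) {q_3, q_5}: 0 true — none ✓
  (5) {q_5, q_4}: 1 true — at least one ✓
  (6) q_0=T, q_6=F — not both ✓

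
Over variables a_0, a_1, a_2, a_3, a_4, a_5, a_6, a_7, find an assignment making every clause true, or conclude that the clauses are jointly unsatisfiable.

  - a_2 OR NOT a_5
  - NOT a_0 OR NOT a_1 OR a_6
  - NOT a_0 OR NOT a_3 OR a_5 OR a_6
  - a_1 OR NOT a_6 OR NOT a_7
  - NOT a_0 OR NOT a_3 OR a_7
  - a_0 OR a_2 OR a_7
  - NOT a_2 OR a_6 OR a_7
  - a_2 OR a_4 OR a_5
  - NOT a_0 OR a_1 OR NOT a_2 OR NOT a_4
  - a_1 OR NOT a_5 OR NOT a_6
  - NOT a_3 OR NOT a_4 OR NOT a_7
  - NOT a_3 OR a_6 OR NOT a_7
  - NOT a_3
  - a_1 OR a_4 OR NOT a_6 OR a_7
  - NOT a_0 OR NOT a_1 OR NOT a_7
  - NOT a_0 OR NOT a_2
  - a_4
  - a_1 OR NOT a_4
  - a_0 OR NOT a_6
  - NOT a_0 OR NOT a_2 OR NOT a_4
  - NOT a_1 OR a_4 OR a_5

a_0=T; a_1=T; a_2=F; a_3=F; a_4=T; a_5=F; a_6=T; a_7=F

Unit clause (NOT a_3) forces a_3 = False.
Unit clause (a_4) forces a_4 = True.
In (a_1 OR NOT a_4) only a_1 is left, so a_1 = True.
Set a_0 = True.
  then (NOT a_0 OR NOT a_1 OR a_6) forces a_6 = True.
  then (NOT a_0 OR NOT a_1 OR NOT a_7) forces a_7 = False.
  then (NOT a_0 OR NOT a_2) forces a_2 = False.
  then (a_2 OR NOT a_5) forces a_5 = False.
All clauses satisfied.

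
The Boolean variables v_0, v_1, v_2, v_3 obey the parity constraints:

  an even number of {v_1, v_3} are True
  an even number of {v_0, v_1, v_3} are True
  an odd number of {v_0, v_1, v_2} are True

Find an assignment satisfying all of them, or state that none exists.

v_0: False, v_1: True, v_2: False, v_3: True

{v_1, v_3}: 2 true → even ✓
{v_0, v_1, v_3}: 2 true → even ✓
{v_0, v_1, v_2}: 1 true → odd ✓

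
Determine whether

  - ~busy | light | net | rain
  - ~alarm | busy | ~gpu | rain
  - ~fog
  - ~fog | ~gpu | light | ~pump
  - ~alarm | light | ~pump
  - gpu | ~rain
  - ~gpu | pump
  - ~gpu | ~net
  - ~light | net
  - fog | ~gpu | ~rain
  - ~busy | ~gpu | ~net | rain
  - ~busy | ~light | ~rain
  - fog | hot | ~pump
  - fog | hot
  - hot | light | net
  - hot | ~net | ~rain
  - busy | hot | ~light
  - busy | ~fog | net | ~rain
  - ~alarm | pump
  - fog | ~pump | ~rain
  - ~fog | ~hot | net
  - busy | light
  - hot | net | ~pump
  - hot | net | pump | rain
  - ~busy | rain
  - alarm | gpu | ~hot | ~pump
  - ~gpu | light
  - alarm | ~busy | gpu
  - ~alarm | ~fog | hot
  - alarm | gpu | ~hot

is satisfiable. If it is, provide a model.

hot = True; busy = False; net = True; fog = False; gpu = False; rain = False; pump = True; light = True; alarm = True

Unit clause (~fog) forces fog = False.
In (fog | hot) only hot is left, so hot = True.
Try busy = True:
  (~busy | rain) forces rain = True.
  (gpu | ~rain) forces gpu = True.
  clause (fog | ~gpu | ~rain) is falsified — backtrack.
So busy = False.
  then (busy | light) forces light = True.
  then (~light | net) forces net = True.
  then (~gpu | ~net) forces gpu = False.
  then (alarm | gpu | ~hot) forces alarm = True.
  then (gpu | ~rain) forces rain = False.
  then (~alarm | pump) forces pump = True.
All clauses satisfied.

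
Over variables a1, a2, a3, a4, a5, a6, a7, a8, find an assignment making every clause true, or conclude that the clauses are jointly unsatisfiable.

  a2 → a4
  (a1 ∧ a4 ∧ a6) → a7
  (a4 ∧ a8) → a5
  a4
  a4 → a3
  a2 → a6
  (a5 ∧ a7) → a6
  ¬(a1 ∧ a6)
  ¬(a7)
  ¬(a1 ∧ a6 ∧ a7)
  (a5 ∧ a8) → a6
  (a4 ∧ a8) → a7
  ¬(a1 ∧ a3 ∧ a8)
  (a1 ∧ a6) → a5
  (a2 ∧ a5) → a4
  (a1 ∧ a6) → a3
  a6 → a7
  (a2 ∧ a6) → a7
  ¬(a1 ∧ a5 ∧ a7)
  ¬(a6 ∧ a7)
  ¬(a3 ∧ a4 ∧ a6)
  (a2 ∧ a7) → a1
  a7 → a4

a1=F, a2=F, a3=T, a4=T, a5=F, a6=F, a7=F, a8=F

Unit clause (a4) forces a4 = True.
In (a3 ∨ ¬a4) only a3 is left, so a3 = True.
In (¬a3 ∨ ¬a4 ∨ ¬a6) only ¬a6 is left, so a6 = False.
Unit clause (¬a7) forces a7 = False.
In (¬a4 ∨ a7 ∨ ¬a8) only ¬a8 is left, so a8 = False.
In (¬a2 ∨ a6) only ¬a2 is left, so a2 = False.
Set a1 = False.
Set a5 = False.
All clauses satisfied.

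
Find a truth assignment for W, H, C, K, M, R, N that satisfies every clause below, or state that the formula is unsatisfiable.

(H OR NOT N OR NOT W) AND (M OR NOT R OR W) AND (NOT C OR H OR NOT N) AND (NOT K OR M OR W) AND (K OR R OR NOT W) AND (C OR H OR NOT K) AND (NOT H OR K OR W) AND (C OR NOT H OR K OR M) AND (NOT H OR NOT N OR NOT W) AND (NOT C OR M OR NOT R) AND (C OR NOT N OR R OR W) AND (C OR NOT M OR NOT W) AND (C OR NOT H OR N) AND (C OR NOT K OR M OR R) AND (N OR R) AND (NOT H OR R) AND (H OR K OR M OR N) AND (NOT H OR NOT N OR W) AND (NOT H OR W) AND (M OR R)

W = True, H = True, C = True, K = True, M = True, R = True, N = False

Set W = True.
Set H = True.
  then (NOT H OR NOT N OR NOT W) forces N = False.
  then (C OR NOT H OR N) forces C = True.
  then (N OR R) forces R = True.
  then (NOT C OR M OR NOT R) forces M = True.
Set K = True.
All clauses satisfied.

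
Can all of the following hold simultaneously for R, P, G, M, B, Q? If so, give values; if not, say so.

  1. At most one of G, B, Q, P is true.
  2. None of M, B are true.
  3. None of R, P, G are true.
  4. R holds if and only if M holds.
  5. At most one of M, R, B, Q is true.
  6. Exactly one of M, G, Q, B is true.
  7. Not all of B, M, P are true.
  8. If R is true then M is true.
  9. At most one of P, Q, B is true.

R = False; P = False; G = False; M = False; B = False; Q = True

  (1) {G, B, Q, P}: 1 true — at most one ✓
  (2) {M, B}: 0 true — none ✓
  (3) {R, P, G}: 0 true — none ✓
  (4) R=F, M=F — same ✓
  (5) {M, R, B, Q}: 1 true — at most one ✓
  (6) {M, G, Q, B}: 1 true — exactly one ✓
  (7) {B, M, P}: 0/3 true — not all ✓
  (8) R=F ⇒ M: vacuous ✓
  (9) {P, Q, B}: 1 true — at most one ✓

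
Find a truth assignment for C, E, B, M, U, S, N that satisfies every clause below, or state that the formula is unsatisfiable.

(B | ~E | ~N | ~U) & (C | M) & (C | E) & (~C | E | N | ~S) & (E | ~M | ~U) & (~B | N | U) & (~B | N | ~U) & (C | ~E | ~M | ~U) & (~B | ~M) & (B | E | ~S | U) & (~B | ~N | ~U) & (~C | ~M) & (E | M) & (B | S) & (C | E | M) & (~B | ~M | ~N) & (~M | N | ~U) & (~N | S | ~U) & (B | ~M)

Try C = False:
  (C | M) forces M = True.
  (C | E) forces E = True.
  (C | ~E | ~M | ~U) forces U = False.
  (~B | ~M) forces B = False.
  clause (B | ~M) is falsified — backtrack.
So C = True.
  then (~C | ~M) forces M = False.
  then (E | M) forces E = True.
Set B = False.
  then (B | S) forces S = True.
Set U = False.
Set N = True.
All clauses satisfied.

C: True, E: True, B: False, M: False, U: False, S: True, N: True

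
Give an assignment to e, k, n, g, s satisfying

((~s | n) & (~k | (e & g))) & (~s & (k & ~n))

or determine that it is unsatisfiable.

e = True; k = True; n = False; g = True; s = False

  (~s | n) & (~k | (e & g)) = True
    ~s | n = True
      ~s = True
    ~k | (e & g) = True
      ~k = False
      e & g = True
  ~s & (k & ~n) = True
    ~s = True
    k & ~n = True
      ~n = True
Both conjuncts True, so the formula holds.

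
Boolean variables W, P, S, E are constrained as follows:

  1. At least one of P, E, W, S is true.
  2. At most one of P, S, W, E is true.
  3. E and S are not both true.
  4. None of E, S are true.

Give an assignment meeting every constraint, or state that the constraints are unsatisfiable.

W: False, P: True, S: False, E: False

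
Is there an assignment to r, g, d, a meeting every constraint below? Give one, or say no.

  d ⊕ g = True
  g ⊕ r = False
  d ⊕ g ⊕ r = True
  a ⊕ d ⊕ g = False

r: False, g: False, d: True, a: True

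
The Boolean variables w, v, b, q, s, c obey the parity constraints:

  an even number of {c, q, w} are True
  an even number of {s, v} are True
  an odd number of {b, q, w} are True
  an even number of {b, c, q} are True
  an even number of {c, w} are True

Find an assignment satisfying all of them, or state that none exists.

No satisfying assignment exists.

Adding constraints 3, 4, 5 mod 2: every variable appears an even number of times on the left, so the left side is 0.
But the right sides sum to 1 (mod 2). 0 ≠ 1 — the system is inconsistent.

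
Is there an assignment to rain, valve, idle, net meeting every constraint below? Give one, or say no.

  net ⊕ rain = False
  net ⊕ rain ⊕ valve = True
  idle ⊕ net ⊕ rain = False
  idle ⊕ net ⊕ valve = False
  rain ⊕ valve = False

rain = True, valve = True, idle = False, net = True

net ⊕ rain = T ⊕ T = False ✓
net ⊕ rain ⊕ valve = T ⊕ T ⊕ T = True ✓
idle ⊕ net ⊕ rain = F ⊕ T ⊕ T = False ✓
idle ⊕ net ⊕ valve = F ⊕ T ⊕ T = False ✓
rain ⊕ valve = T ⊕ T = False ✓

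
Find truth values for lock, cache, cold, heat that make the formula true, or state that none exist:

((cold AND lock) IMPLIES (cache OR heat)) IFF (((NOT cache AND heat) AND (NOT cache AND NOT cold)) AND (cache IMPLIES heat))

lock: True, cache: False, cold: False, heat: True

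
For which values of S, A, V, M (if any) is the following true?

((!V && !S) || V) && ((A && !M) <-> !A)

S = False, A = True, V = False, M = True

  (!V && !S) || V = True
    !V && !S = True
      !V = True
      !S = True
  (A && !M) <-> !A = True
    A && !M = False
      !M = False
    !A = False
Both conjuncts True, so the formula holds.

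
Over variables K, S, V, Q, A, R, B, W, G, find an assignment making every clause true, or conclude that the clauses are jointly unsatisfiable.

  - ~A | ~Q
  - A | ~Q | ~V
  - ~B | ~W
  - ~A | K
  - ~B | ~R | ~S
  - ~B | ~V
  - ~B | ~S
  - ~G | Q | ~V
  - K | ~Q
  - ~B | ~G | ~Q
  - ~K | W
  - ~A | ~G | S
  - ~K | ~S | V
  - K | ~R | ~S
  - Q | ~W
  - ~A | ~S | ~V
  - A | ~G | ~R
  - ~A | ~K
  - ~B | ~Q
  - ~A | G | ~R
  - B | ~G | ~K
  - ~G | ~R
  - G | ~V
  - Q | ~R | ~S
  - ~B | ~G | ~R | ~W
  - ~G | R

K: False, S: False, V: False, Q: False, A: False, R: False, B: True, W: False, G: False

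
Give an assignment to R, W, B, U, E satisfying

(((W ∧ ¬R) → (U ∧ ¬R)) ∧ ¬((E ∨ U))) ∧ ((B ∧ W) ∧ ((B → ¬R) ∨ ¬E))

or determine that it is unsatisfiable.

R = True; W = True; B = True; U = False; E = False

  ((W ∧ ¬R) → (U ∧ ¬R)) ∧ ¬((E ∨ U)) = True
    (W ∧ ¬R) → (U ∧ ¬R) = True
      W ∧ ¬R = False
        ¬R = False
      U ∧ ¬R = False
        ¬R = False
    ¬((E ∨ U)) = True
      E ∨ U = False
  (B ∧ W) ∧ ((B → ¬R) ∨ ¬E) = True
    B ∧ W = True
    (B → ¬R) ∨ ¬E = True
      B → ¬R = False
        ¬R = False
      ¬E = True
Both conjuncts True, so the formula holds.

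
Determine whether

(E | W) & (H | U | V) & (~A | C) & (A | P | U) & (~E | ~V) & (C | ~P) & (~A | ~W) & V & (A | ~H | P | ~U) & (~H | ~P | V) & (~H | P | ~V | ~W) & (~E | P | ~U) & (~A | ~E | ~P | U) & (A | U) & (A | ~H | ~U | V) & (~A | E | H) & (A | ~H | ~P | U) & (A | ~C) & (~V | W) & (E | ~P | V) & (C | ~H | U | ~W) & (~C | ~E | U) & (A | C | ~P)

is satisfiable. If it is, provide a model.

Unit clause (V) forces V = True.
In (~V | W) only W is left, so W = True.
In (~E | ~V) only ~E is left, so E = False.
In (~A | ~W) only ~A is left, so A = False.
In (A | U) only U is left, so U = True.
In (A | ~C) only ~C is left, so C = False.
In (A | C | ~P) only ~P is left, so P = False.
In (A | ~H | P | ~U) only ~H is left, so H = False.
All clauses satisfied.

H: False, U: True, C: False, A: False, E: False, W: True, V: True, P: False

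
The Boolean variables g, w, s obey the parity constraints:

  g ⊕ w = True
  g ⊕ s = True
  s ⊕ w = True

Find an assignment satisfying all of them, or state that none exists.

The formula is unsatisfiable.

Adding constraints 1, 2, 3 mod 2: every variable appears an even number of times on the left, so the left side is 0.
But the right sides sum to 1 (mod 2). 0 ≠ 1 — the system is inconsistent.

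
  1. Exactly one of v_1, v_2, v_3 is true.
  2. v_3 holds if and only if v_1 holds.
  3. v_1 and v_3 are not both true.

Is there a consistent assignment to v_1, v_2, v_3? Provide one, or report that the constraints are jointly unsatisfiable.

v_1=F, v_2=T, v_3=F

  (1) {v_1, v_2, v_3}: 1 true — exactly one ✓
  (2) v_3=F, v_1=F — same ✓
  (3) v_1=F, v_3=F — not both ✓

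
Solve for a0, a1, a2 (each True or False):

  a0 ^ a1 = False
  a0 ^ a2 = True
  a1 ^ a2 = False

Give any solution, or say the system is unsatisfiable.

No satisfying assignment exists.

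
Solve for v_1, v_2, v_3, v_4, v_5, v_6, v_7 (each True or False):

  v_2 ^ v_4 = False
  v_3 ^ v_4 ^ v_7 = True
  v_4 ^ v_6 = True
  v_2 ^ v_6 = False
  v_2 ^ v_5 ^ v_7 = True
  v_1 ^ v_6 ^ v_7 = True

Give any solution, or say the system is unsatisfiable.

Adding constraints 1, 3, 4 mod 2: every variable appears an even number of times on the left, so the left side is 0.
But the right sides sum to 1 (mod 2). 0 ≠ 1 — the system is inconsistent.

Unsatisfiable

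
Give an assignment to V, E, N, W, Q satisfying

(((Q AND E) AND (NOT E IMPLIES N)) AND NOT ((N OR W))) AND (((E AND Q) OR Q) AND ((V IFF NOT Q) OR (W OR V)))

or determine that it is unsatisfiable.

V: True; E: True; N: False; W: False; Q: True

  ((Q AND E) AND (NOT E IMPLIES N)) AND NOT ((N OR W)) = True
    (Q AND E) AND (NOT E IMPLIES N) = True
      Q AND E = True
      NOT E IMPLIES N = True
        NOT E = False
    NOT ((N OR W)) = True
      N OR W = False
  ((E AND Q) OR Q) AND ((V IFF NOT Q) OR (W OR V)) = True
    (E AND Q) OR Q = True
      E AND Q = True
    (V IFF NOT Q) OR (W OR V) = True
      V IFF NOT Q = False
        NOT Q = False
      W OR V = True
Both conjuncts True, so the formula holds.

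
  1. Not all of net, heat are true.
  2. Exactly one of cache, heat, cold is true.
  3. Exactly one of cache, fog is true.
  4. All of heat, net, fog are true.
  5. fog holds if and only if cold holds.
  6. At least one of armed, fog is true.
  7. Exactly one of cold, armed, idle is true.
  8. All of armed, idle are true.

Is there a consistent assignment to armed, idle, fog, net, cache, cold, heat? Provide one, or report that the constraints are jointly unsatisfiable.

No satisfying assignment exists.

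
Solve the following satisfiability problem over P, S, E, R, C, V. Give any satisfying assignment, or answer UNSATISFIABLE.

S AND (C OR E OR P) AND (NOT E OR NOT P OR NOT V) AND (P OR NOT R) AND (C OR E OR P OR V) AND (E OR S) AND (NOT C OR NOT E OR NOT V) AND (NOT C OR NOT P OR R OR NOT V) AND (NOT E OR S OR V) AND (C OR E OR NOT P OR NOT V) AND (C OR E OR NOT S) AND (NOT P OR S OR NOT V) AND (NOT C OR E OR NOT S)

Unit clause (S) forces S = True.
Set P = True.
Try E = False:
  (C OR E OR NOT S) forces C = True.
  clause (NOT C OR E OR NOT S) is falsified — backtrack.
So E = True.
  then (NOT E OR NOT P OR NOT V) forces V = False.
Set R = False.
Set C = True.
All clauses satisfied.

P = True, S = True, E = True, R = False, C = True, V = False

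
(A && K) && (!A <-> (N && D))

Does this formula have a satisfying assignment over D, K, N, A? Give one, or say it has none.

D=F, K=T, N=F, A=T

  A && K = True
  !A <-> (N && D) = True
    !A = False
    N && D = False
Both conjuncts True, so the formula holds.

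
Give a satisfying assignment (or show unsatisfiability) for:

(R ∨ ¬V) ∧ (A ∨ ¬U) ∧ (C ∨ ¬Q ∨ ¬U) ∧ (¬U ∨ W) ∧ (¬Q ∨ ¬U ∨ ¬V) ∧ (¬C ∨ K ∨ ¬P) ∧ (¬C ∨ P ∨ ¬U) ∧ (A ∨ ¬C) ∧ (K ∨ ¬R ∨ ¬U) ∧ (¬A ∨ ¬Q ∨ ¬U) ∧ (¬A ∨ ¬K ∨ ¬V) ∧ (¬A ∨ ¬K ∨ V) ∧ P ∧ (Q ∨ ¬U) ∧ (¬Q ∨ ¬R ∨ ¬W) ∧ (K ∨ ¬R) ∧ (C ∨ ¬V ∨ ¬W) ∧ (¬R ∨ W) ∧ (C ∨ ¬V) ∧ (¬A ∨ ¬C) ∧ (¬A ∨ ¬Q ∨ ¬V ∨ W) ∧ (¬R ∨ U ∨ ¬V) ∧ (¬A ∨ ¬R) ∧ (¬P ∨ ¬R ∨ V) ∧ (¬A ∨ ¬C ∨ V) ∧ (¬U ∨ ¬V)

Unit clause (P) forces P = True.
Set K = True.
Set Q = False.
  then (Q ∨ ¬U) forces U = False.
Try R = True:
  (¬R ∨ W) forces W = True.
  (¬R ∨ U ∨ ¬V) forces V = False.
  clause (¬P ∨ ¬R ∨ V) is falsified — backtrack.
So R = False.
  then (R ∨ ¬V) forces V = False.
  then (¬A ∨ ¬K ∨ V) forces A = False.
  then (A ∨ ¬C) forces C = False.
Set W = True.
All clauses satisfied.

K = True, Q = False, R = False, P = True, W = True, U = False, V = False, A = False, C = False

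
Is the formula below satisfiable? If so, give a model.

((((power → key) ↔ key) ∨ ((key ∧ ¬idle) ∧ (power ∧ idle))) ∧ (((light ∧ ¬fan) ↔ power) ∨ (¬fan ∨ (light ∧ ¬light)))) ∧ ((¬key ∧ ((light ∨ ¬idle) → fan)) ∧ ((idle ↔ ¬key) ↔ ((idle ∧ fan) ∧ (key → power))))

No satisfying assignment exists.

Case key = True: the conjunct ¬key is False.
Case key = False: the formula simplifies to (power ∧ (((light ∧ ¬fan) ↔ power) ∨ (¬fan ∨ (light ∧ ¬light)))) ∧ (((light ∨ ¬idle) → fan) ∧ (idle ↔ (idle ∧ fan))).
  fan = True: simplifies to (power ∧ (¬power ∨ (light ∧ ¬light))) ∧ (idle ↔ idle).
    power = True: simplifies to (light ∧ ¬light) ∧ (idle ↔ idle).
      light = True: the conjunct ¬light is False.
      light = False: the conjunct light is False.
    power = False: the conjunct power is False.
  fan = False: simplifies to power ∧ (¬((light ∨ ¬idle)) ∧ ¬idle).
    idle = True: the conjunct ¬idle is False.
    idle = False: the conjunct ¬((light ∨ ¬idle)) becomes ¬((light ∨ True)) = False.
Both cases fail — unsatisfiable.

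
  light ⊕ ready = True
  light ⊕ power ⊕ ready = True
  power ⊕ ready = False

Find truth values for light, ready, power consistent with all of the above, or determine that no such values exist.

light = True, ready = False, power = False

light ⊕ ready = T ⊕ F = True ✓
light ⊕ power ⊕ ready = T ⊕ F ⊕ F = True ✓
power ⊕ ready = F ⊕ F = False ✓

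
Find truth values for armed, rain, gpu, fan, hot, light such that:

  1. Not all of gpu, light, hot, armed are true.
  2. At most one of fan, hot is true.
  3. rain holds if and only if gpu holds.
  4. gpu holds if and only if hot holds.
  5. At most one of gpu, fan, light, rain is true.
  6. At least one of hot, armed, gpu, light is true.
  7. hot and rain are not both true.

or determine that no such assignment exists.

armed=T, rain=F, gpu=F, fan=F, hot=F, light=F

  (1) {gpu, light, hot, armed}: 1/4 true — not all ✓
  (2) {fan, hot}: 0 true — at most one ✓
  (3) rain=F, gpu=F — same ✓
  (4) gpu=F, hot=F — same ✓
  (5) {gpu, fan, light, rain}: 0 true — at most one ✓
  (6) {hot, armed, gpu, light}: 1 true — at least one ✓
  (7) hot=F, rain=F — not both ✓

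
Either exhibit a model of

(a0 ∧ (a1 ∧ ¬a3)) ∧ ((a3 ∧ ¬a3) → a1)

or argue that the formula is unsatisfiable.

a0: True; a1: True; a3: False

  a0 ∧ (a1 ∧ ¬a3) = True
    a1 ∧ ¬a3 = True
      ¬a3 = True
  (a3 ∧ ¬a3) → a1 = True
    a3 ∧ ¬a3 = False
      ¬a3 = True
Both conjuncts True, so the formula holds.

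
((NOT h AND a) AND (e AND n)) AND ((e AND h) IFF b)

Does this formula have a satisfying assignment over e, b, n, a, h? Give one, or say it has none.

e = True; b = False; n = True; a = True; h = False

  (NOT h AND a) AND (e AND n) = True
    NOT h AND a = True
      NOT h = True
    e AND n = True
  (e AND h) IFF b = True
    e AND h = False
Both conjuncts True, so the formula holds.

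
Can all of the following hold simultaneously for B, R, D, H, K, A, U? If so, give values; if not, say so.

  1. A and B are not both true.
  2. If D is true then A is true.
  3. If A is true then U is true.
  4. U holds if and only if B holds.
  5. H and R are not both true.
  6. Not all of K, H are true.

B = True, R = True, D = False, H = False, K = False, A = False, U = True

  (1) A=F, B=T — not both ✓
  (2) D=F ⇒ A: vacuous ✓
  (3) A=F ⇒ U: vacuous ✓
  (4) U=T, B=T — same ✓
  (5) H=F, R=T — not both ✓
  (6) {K, H}: 0/2 true — not all ✓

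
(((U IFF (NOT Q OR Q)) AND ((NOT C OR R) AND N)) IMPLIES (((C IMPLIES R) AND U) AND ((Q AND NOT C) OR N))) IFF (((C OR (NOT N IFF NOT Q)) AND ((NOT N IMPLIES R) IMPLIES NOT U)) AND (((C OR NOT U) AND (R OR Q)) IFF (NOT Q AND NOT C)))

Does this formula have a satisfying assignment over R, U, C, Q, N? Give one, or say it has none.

R = False; U = True; C = True; Q = False; N = False

  (((U IFF (NOT Q OR Q)) AND ((NOT C OR R) AND N)) IMPLIES (((C IMPLIES R) AND U) AND ((Q AND NOT C) OR N))) IFF (((C OR (NOT N IFF NOT Q)) AND ((NOT N IMPLIES R) IMPLIES NOT U)) AND (((C OR NOT U) AND (R OR Q)) IFF (NOT Q AND NOT C))) = True
    ((U IFF (NOT Q OR Q)) AND ((NOT C OR R) AND N)) IMPLIES (((C IMPLIES R) AND U) AND ((Q AND NOT C) OR N)) = True
      (U IFF (NOT Q OR Q)) AND ((NOT C OR R) AND N) = False
        U IFF (NOT Q OR Q) = True
          NOT Q OR Q = True
            NOT Q = True
        (NOT C OR R) AND N = False
          NOT C OR R = False
            NOT C = False
      ((C IMPLIES R) AND U) AND ((Q AND NOT C) OR N) = False
        (C IMPLIES R) AND U = False
          C IMPLIES R = False
        (Q AND NOT C) OR N = False
          Q AND NOT C = False
            NOT C = False
    ((C OR (NOT N IFF NOT Q)) AND ((NOT N IMPLIES R) IMPLIES NOT U)) AND (((C OR NOT U) AND (R OR Q)) IFF (NOT Q AND NOT C)) = True
      (C OR (NOT N IFF NOT Q)) AND ((NOT N IMPLIES R) IMPLIES NOT U) = True
        C OR (NOT N IFF NOT Q) = True
          NOT N IFF NOT Q = True
            NOT N = True
            NOT Q = True
        (NOT N IMPLIES R) IMPLIES NOT U = True
          NOT N IMPLIES R = False
            NOT N = True
          NOT U = False
      ((C OR NOT U) AND (R OR Q)) IFF (NOT Q AND NOT C) = True
        (C OR NOT U) AND (R OR Q) = False
          C OR NOT U = True
            NOT U = False
          R OR Q = False
        NOT Q AND NOT C = False
          NOT Q = True
          NOT C = False
The formula evaluates to True.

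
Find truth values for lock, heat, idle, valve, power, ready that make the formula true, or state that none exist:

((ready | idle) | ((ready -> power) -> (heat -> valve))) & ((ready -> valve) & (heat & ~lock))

lock = False, heat = True, idle = False, valve = True, power = True, ready = False

  (ready | idle) | ((ready -> power) -> (heat -> valve)) = True
    ready | idle = False
    (ready -> power) -> (heat -> valve) = True
      ready -> power = True
      heat -> valve = True
  (ready -> valve) & (heat & ~lock) = True
    ready -> valve = True
    heat & ~lock = True
      ~lock = True
Both conjuncts True, so the formula holds.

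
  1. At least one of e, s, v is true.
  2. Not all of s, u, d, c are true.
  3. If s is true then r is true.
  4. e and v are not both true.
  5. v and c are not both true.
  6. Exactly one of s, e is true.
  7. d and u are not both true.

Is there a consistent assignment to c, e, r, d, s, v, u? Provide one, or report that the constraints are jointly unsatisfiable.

c: False, e: False, r: True, d: True, s: True, v: True, u: False

  (1) {e, s, v}: 2 true — at least one ✓
  (2) {s, u, d, c}: 2/4 true — not all ✓
  (3) s=T ⇒ r: T ✓
  (4) e=F, v=T — not both ✓
  (5) v=T, c=F — not both ✓
  (6) {s, e}: 1 true — exactly one ✓
  (7) d=T, u=F — not both ✓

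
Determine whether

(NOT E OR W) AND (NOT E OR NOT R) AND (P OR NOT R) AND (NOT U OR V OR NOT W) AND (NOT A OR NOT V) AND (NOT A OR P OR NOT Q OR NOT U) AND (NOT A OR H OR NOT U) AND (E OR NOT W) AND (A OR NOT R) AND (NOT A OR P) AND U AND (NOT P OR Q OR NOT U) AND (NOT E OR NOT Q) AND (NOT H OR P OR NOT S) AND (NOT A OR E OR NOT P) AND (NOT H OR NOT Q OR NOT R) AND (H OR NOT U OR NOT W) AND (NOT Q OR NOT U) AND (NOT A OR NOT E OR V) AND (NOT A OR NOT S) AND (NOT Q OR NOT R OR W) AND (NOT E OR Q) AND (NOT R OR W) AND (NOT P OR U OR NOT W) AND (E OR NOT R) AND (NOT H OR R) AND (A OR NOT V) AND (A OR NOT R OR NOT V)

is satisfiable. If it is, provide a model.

Unit clause (U) forces U = True.
In (NOT Q OR NOT U) only NOT Q is left, so Q = False.
In (NOT E OR Q) only NOT E is left, so E = False.
In (E OR NOT R) only NOT R is left, so R = False.
In (NOT H OR R) only NOT H is left, so H = False.
In (NOT A OR H OR NOT U) only NOT A is left, so A = False.
In (E OR NOT W) only NOT W is left, so W = False.
In (NOT P OR Q OR NOT U) only NOT P is left, so P = False.
In (A OR NOT V) only NOT V is left, so V = False.
Set S = False.
All clauses satisfied.

Q = False, P = False, V = False, H = False, A = False, U = True, R = False, E = False, W = False, S = False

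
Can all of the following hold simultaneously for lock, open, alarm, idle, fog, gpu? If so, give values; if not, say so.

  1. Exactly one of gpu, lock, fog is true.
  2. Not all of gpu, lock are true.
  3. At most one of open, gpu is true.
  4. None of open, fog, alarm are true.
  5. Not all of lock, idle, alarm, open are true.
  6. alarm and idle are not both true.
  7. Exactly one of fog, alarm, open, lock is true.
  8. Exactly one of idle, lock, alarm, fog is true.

lock = True; open = False; alarm = False; idle = False; fog = False; gpu = False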